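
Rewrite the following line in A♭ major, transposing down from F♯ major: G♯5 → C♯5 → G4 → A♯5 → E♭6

Bb4 Eb4 Bbb3 C5 Gbb5

From F♯ down to A♭ is an augmented sixth; apply that to each pitch.
G#5 gives Bb4
C#5 gives Eb4
G4 gives Bbb3
A#5 gives C5
Eb6 gives Gbb5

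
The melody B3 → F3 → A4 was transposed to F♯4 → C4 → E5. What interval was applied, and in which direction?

up a perfect fifth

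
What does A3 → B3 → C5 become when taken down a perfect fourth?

E3 F#3 G4

A3 to E3
B3 to F#3
C5 to G4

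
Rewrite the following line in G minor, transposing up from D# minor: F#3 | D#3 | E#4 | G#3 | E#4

From D# up to G is a diminished fourth; apply that to each pitch.
F#3 becomes Bb3
D#3 becomes G3
E#4 becomes A4
G#3 becomes C4
E#4 becomes A4

Bb3 G3 A4 C4 A4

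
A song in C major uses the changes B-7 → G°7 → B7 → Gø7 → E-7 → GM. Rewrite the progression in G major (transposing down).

F#-7 D°7 F#7 Dø7 B-7 DM

C major down to G major is a perfect fourth; each chord root moves by that interval while the quality stays the same.
B-7: root B down a perfect fourth → F#, giving F#-7.
G°7: root G down a perfect fourth → D, giving D°7.
B7: root B down a perfect fourth → F#, giving F#7.
Gø7: root G down a perfect fourth → D, giving Dø7.
E-7: root E down a perfect fourth → B, giving B-7.
GM: root G down a perfect fourth → D, giving DM.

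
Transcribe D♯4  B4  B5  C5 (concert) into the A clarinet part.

F#4 D5 D6 Eb5

The A clarinet sounds a minor third below written, so the written part must be a minor third above concert — transpose each note up.
D#4 gives F#4
B4 gives D5
B5 gives D6
C5 gives Eb5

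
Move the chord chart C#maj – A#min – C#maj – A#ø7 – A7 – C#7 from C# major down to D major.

Dmaj Bmin Dmaj Bø7 Bb7 D7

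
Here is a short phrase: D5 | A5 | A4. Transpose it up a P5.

A5 E6 E5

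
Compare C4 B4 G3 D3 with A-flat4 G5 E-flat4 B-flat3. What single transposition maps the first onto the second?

From C4 to Ab4 is 6 letter names — a sixth of some quality.
C4 to Ab4 is 8 semitones, which makes it a minor sixth; the second version is higher, so the direction is up.
Checking another pair — D3 → Bb3 — gives the same interval.

up a minor sixth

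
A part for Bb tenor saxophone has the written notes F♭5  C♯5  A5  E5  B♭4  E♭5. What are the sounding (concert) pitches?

Ebb4 B3 G4 D4 Ab3 Db4

Written C4 on the Bb tenor saxophone sounds as Bb2, a major ninth lower; apply that shift to every note.
Fb5 → Ebb4
C#5 → B3
A5 → G4
E5 → D4
Bb4 → Ab3
Eb5 → Db4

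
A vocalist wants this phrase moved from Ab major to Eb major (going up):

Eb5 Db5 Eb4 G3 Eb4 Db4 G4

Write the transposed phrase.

Bb5 Ab5 Bb4 D4 Bb4 Ab4 D5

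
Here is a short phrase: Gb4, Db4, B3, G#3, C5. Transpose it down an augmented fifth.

Gb4 -> Cbb4
Db4 -> Gbb3
B3 -> Eb3
G#3 -> C3
C5 -> Fb4

Cbb4 Gbb3 Eb3 C3 Fb4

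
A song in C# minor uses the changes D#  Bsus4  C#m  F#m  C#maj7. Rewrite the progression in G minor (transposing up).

C# minor up to G minor is a diminished fifth; each chord root moves by that interval while the quality stays the same.
D#: root D# up a diminished fifth → A, giving A.
Bsus4: root B up a diminished fifth → F, giving Fsus4.
C#m: root C# up a diminished fifth → G, giving Gm.
F#m: root F# up a diminished fifth → C, giving Cm.
C#maj7: root C# up a diminished fifth → G, giving Gmaj7.

A Fsus4 Gm Cm Gmaj7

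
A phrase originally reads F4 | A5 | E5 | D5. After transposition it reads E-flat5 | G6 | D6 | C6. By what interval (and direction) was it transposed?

up a minor seventh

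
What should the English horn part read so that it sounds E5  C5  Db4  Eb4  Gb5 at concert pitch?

Written C4 sounds as F3 on the English horn, so concert pitches are written a perfect fifth up.
E5 to B5
C5 to G5
Db4 to Ab4
Eb4 to Bb4
Gb5 to Db6

B5 G5 Ab4 Bb4 Db6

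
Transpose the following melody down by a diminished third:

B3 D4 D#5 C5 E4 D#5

G##3 B#3 B##4 A#4 C##4 B##4

B3 becomes G##3
D4 becomes B#3
D#5 becomes B##4
C5 becomes A#4
E4 becomes C##4
D#5 becomes B##4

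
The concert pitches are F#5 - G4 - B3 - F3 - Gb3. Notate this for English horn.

C#6 D5 F#4 C4 Db4

The English horn sounds a perfect fifth below written, so the written part must be a perfect fifth above concert — transpose each note up.
F#5 gives C#6
G4 gives D5
B3 gives F#4
F3 gives C4
Gb3 gives Db4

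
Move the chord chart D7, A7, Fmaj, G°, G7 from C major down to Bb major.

C7 G7 Ebmaj F° F7

C major down to Bb major is a major second; each chord root moves by that interval while the quality stays the same.
D7: root D down a major second → C, giving C7.
A7: root A down a major second → G, giving G7.
Fmaj: root F down a major second → Eb, giving Ebmaj.
G°: root G down a major second → F, giving F°.
G7: root G down a major second → F, giving F7.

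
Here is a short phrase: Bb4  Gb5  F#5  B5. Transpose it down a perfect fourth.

Bb4 becomes F4
Gb5 becomes Db5
F#5 becomes C#5
B5 becomes F#5

F4 Db5 C#5 F#5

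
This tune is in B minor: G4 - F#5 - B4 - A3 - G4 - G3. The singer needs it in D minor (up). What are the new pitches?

Bb4 A5 D5 C4 Bb4 Bb3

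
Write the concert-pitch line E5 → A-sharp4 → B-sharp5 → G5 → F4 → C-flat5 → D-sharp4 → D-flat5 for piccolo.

E4 A#3 B#4 G4 F3 Cb4 D#3 Db4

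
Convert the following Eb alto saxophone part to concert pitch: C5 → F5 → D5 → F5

Eb4 Ab4 F4 Ab4

Written C4 on the Eb alto saxophone sounds as Eb3, a major sixth lower; apply that shift to every note.
C5 to Eb4
F5 to Ab4
D5 to F4
F5 to Ab4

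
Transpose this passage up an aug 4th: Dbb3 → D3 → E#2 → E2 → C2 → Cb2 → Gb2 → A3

Gb3 G#3 A##2 A#2 F#2 F2 C3 D#4

An augmented fourth up from Dbb3 gives Gb3.
D3: a fourth up reaches G, and 6 semitones makes it G#3.
E#2: a fourth up reaches A, and 6 semitones makes it A##2.
E2: a fourth up reaches A, and 6 semitones makes it A#2.
C2: a fourth up reaches F, and 6 semitones makes it F#2.
Cb2: a fourth up reaches F, and 6 semitones makes it F2.
Gb2: a fourth up reaches C, and 6 semitones makes it C3.
An augmented fourth up from A3 gives D#4.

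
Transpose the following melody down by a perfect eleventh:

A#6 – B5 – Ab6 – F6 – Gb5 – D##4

A#6 → E#5
B5 → F#4
Ab6 → Eb5
F6 → C5
Gb5 → Db4
D##4 → A##2

E#5 F#4 Eb5 C5 Db4 A##2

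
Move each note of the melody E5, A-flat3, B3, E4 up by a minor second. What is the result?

E5: a second up reaches F, and 1 semitone makes it F5.
A minor second up from Ab3 gives Bbb3.
B3 up a minor second is C4.
E4: a second up reaches F, and 1 semitone makes it F4.

F5 Bbb3 C4 F4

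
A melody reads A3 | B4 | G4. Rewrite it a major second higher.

B3 C#5 A4

A3 to B3
B4 to C#5
G4 to A4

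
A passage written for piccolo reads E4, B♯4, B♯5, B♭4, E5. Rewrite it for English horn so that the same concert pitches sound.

B5 F##6 F##7 F6 B6

First find concert pitch: the piccolo sounds a perfect octave above written, so E4 B♯4 B♯5 B♭4 E5 sounds E5 B#5 B#6 Bb5 E6.
Then write for English horn: it sounds a perfect fifth below written, so the part must be a perfect fifth above concert.
E5 → B5
B#5 → F##6
B#6 → F##7
Bb5 → F6
E6 → B6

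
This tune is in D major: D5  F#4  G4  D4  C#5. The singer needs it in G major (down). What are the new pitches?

D major to G major down is a perfect fifth, so every note moves down by that interval.
D5 to G4
F#4 to B3
G4 to C4
D4 to G3
C#5 to F#4

G4 B3 C4 G3 F#4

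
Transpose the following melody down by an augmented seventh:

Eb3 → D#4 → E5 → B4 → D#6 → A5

Eb3: a seventh down reaches F, and 12 semitones makes it Fbb2.
D#4 down an augmented seventh is Eb3.
E5: a seventh down reaches F, and 12 semitones makes it Fb4.
B4 down an augmented seventh is Cb4.
D#6 down an augmented seventh is Eb5.
An augmented seventh down from A5 gives Bbb4.

Fbb2 Eb3 Fb4 Cb4 Eb5 Bbb4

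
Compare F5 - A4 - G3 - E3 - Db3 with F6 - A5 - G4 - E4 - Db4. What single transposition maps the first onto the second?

Take the first pair: F5 → F6. F to F spans 8 letter names, so the interval is some kind of octave.
F5 to F6 is 12 semitones, which makes it a perfect octave; the second version is higher, so the direction is up.
Checking another pair — Db3 → Db4 — gives the same interval.

up a perfect octave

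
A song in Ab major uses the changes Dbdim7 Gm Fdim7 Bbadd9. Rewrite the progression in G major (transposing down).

Ab major down to G major is a minor second; each chord root moves by that interval while the quality stays the same.
Dbdim7: root Db down a minor second → C, giving Cdim7.
Gm: root G down a minor second → F#, giving F#m.
Fdim7: root F down a minor second → E, giving Edim7.
Bbadd9: root Bb down a minor second → A, giving Aadd9.

Cdim7 F#m Edim7 Aadd9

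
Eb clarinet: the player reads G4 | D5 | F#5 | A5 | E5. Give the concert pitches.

The Eb clarinet sounds a minor third above written, so transpose each written note up a minor third.
G4 becomes Bb4
D5 becomes F5
F#5 becomes A5
A5 becomes C6
E5 becomes G5

Bb4 F5 A5 C6 G5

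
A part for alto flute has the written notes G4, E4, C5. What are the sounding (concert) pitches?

Written C4 on the alto flute sounds as G3, a perfect fourth lower; apply that shift to every note.
G4 becomes D4
E4 becomes B3
C5 becomes G4

D4 B3 G4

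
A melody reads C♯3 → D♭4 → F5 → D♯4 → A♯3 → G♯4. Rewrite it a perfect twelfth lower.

F#1 Gb2 Bb3 G#2 D#2 C#3

C#3 down a perfect twelfth is F#1.
Db4: a twelfth down reaches G, and 19 semitones makes it Gb2.
F5 down a perfect twelfth is Bb3.
A perfect twelfth down from D#4 gives G#2.
A#3: a twelfth down reaches D, and 19 semitones makes it D#2.
G#4 down a perfect twelfth is C#3.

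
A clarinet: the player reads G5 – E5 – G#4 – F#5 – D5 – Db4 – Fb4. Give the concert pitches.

Written C4 on the A clarinet sounds as A3, a minor third lower; apply that shift to every note.
G5 to E5
E5 to C#5
G#4 to E#4
F#5 to D#5
D5 to B4
Db4 to Bb3
Fb4 to Db4

E5 C#5 E#4 D#5 B4 Bb3 Db4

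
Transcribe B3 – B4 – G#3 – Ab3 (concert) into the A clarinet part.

The A clarinet sounds a minor third below written, so the written part must be a minor third above concert — transpose each note up.
B3 → D4
B4 → D5
G#3 → B3
Ab3 → Cb4

D4 D5 B3 Cb4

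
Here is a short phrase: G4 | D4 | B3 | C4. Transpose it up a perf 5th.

D5 A4 F#4 G4

A perfect fifth up from G4 gives D5.
D4: a fifth up reaches A, and 7 semitones makes it A4.
B3 up a perfect fifth is F#4.
C4 up a perfect fifth is G4.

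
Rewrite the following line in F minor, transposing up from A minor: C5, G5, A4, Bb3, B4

From A up to F is a minor sixth; apply that to each pitch.
C5 to Ab5
G5 to Eb6
A4 to F5
Bb3 to Gb4
B4 to G5

Ab5 Eb6 F5 Gb4 G5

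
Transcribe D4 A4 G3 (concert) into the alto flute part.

G4 D5 C4

The alto flute sounds a perfect fourth below written, so the written part must be a perfect fourth above concert — transpose each note up.
D4 becomes G4
A4 becomes D5
G3 becomes C4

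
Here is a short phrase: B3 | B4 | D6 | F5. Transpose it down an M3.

G3 G4 Bb5 Db5

B3 becomes G3
B4 becomes G4
D6 becomes Bb5
F5 becomes Db5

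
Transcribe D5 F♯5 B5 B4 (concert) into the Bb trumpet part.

E5 G#5 C#6 C#5

Written C4 sounds as Bb3 on the Bb trumpet, so concert pitches are written a major second up.
D5 → E5
F#5 → G#5
B5 → C#6
B4 → C#5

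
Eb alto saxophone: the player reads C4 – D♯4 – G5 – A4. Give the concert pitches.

Eb3 F#3 Bb4 C4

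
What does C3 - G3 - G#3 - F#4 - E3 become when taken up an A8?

C#4 G#4 G##4 F##5 E#4

C3 becomes C#4
G3 becomes G#4
G#3 becomes G##4
F#4 becomes F##5
E3 becomes E#4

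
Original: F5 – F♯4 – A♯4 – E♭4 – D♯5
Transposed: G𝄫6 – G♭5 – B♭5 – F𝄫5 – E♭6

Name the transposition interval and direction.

up a diminished ninth

From F5 to Gbb6 is 9 letter names — a ninth of some quality.
F5 to Gbb6 is 12 semitones, which makes it a diminished ninth; the second version is higher, so the direction is up.
Checking another pair — D#5 → Eb6 — gives the same interval.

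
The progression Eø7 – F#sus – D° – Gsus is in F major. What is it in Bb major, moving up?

Aø7 Bsus G° Csus

F major up to Bb major is a perfect fourth; each chord root moves by that interval while the quality stays the same.
Eø7: root E up a perfect fourth → A, giving Aø7.
F#sus: root F# up a perfect fourth → B, giving Bsus.
D°: root D up a perfect fourth → G, giving G°.
Gsus: root G up a perfect fourth → C, giving Csus.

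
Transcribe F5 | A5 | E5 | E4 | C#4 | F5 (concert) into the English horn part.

C6 E6 B5 B4 G#4 C6

The English horn sounds a perfect fifth below written, so the written part must be a perfect fifth above concert — transpose each note up.
F5 becomes C6
A5 becomes E6
E5 becomes B5
E4 becomes B4
C#4 becomes G#4
F5 becomes C6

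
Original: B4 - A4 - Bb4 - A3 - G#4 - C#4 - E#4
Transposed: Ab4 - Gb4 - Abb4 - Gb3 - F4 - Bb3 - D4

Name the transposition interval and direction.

Take the first pair: B4 → Ab4. B to A spans 2 letter names, so the interval is some kind of second.
Ab4 to B4 is 3 semitones, which makes it an augmented second; the second version is lower, so the direction is down.
Checking another pair — E#4 → D4 — gives the same interval.

down an augmented second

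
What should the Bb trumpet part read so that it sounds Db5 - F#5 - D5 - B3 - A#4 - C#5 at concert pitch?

The Bb trumpet sounds a major second below written, so the written part must be a major second above concert — transpose each note up.
Db5 -> Eb5
F#5 -> G#5
D5 -> E5
B3 -> C#4
A#4 -> B#4
C#5 -> D#5

Eb5 G#5 E5 C#4 B#4 D#5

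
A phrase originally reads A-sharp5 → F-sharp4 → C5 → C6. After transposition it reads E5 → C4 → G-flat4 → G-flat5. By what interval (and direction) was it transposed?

Take the first pair: A#5 → E5. A to E spans 4 letter names, so the interval is some kind of fourth.
E5 to A#5 is 6 semitones, which makes it an augmented fourth; the second version is lower, so the direction is down.
Checking another pair — C6 → Gb5 — gives the same interval.

down an augmented fourth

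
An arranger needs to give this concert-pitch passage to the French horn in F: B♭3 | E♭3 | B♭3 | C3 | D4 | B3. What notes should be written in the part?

F4 Bb3 F4 G3 A4 F#4

The French horn in F sounds a perfect fifth below written, so the written part must be a perfect fifth above concert — transpose each note up.
Bb3 becomes F4
Eb3 becomes Bb3
Bb3 becomes F4
C3 becomes G3
D4 becomes A4
B3 becomes F#4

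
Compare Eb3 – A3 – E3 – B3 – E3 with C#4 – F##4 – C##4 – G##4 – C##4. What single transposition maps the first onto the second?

Take the first pair: Eb3 → C#4. E to C spans 6 letter names, so the interval is some kind of sixth.
Eb3 to C#4 is 10 semitones, which makes it an augmented sixth; the second version is higher, so the direction is up.
Checking another pair — E3 → C##4 — gives the same interval.

up an augmented sixth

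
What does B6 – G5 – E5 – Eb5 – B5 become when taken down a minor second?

A#6 F#5 D#5 D5 A#5

B6 down a minor second is A#6.
A minor second down from G5 gives F#5.
E5 down a minor second is D#5.
Eb5 down a minor second is D5.
B5: a second down reaches A, and 1 semitone makes it A#5.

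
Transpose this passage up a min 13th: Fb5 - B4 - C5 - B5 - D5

Dbb7 G6 Ab6 G7 Bb6

Fb5 to Dbb7
B4 to G6
C5 to Ab6
B5 to G7
D5 to Bb6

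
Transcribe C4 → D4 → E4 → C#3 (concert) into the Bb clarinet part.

D4 E4 F#4 D#3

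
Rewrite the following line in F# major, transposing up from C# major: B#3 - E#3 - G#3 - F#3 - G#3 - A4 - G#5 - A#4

From C# up to F# is a perfect fourth; apply that to each pitch.
B#3 -> E#4
E#3 -> A#3
G#3 -> C#4
F#3 -> B3
G#3 -> C#4
A4 -> D5
G#5 -> C#6
A#4 -> D#5

E#4 A#3 C#4 B3 C#4 D5 C#6 D#5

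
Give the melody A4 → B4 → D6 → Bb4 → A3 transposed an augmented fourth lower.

An augmented fourth down from A4 gives Eb4.
B4: a fourth down reaches F, and 6 semitones makes it F4.
D6 down an augmented fourth is Ab5.
An augmented fourth down from Bb4 gives Fb4.
A3: a fourth down reaches E, and 6 semitones makes it Eb3.

Eb4 F4 Ab5 Fb4 Eb3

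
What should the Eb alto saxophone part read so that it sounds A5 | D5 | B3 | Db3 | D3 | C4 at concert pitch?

F#6 B5 G#4 Bb3 B3 A4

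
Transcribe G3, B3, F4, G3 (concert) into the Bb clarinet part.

A3 C#4 G4 A3

Written C4 sounds as Bb3 on the Bb clarinet, so concert pitches are written a major second up.
G3 to A3
B3 to C#4
F4 to G4
G3 to A3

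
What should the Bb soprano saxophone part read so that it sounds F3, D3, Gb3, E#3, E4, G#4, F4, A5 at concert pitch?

G3 E3 Ab3 F##3 F#4 A#4 G4 B5

Written C4 sounds as Bb3 on the Bb soprano saxophone, so concert pitches are written a major second up.
F3 becomes G3
D3 becomes E3
Gb3 becomes Ab3
E#3 becomes F##3
E4 becomes F#4
G#4 becomes A#4
F4 becomes G4
A5 becomes B5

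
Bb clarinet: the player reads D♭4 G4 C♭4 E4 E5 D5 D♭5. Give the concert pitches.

Cb4 F4 Bbb3 D4 D5 C5 Cb5

The Bb clarinet sounds a major second below written, so transpose each written note down a major second.
Db4 gives Cb4
G4 gives F4
Cb4 gives Bbb3
E4 gives D4
E5 gives D5
D5 gives C5
Db5 gives Cb5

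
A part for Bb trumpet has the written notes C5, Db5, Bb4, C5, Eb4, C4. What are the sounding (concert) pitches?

The Bb trumpet sounds a major second below written, so transpose each written note down a major second.
C5 → Bb4
Db5 → Cb5
Bb4 → Ab4
C5 → Bb4
Eb4 → Db4
C4 → Bb3

Bb4 Cb5 Ab4 Bb4 Db4 Bb3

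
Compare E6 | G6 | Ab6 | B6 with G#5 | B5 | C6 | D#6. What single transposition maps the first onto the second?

down a minor sixth

From E6 to G#5 is 6 letter names — a sixth of some quality.
G#5 to E6 is 8 semitones, which makes it a minor sixth; the second version is lower, so the direction is down.
Checking another pair — B6 → D#6 — gives the same interval.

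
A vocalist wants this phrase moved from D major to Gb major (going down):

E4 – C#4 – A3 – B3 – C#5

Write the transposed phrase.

From D down to Gb is an augmented fifth; apply that to each pitch.
E4 gives Ab3
C#4 gives F3
A3 gives Db3
B3 gives Eb3
C#5 gives F4

Ab3 F3 Db3 Eb3 F4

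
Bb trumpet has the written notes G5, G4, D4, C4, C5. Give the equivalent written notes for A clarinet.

Ab5 Ab4 Eb4 Db4 Db5

First find concert pitch: the Bb trumpet sounds a major second below written, so G5 G4 D4 C4 C5 sounds F5 F4 C4 Bb3 Bb4.
Then write for A clarinet: it sounds a minor third below written, so the part must be a minor third above concert.
F5 → Ab5
F4 → Ab4
C4 → Eb4
Bb3 → Db4
Bb4 → Db5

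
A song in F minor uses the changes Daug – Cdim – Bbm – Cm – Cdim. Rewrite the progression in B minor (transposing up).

G#aug F#dim Em F#m F#dim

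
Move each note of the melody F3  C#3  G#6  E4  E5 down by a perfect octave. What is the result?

F3 down a perfect octave is F2.
C#3: an octave down reaches C, and 12 semitones makes it C#2.
A perfect octave down from G#6 gives G#5.
E4: an octave down reaches E, and 12 semitones makes it E3.
A perfect octave down from E5 gives E4.

F2 C#2 G#5 E3 E4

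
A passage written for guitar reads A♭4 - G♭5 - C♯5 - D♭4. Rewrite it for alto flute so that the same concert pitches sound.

Db4 Cb5 F#4 Gb3

First find concert pitch: the guitar sounds a perfect octave below written, so A♭4 G♭5 C♯5 D♭4 sounds Ab3 Gb4 C#4 Db3.
Then write for alto flute: it sounds a perfect fourth below written, so the part must be a perfect fourth above concert.
Ab3 → Db4
Gb4 → Cb5
C#4 → F#4
Db3 → Gb3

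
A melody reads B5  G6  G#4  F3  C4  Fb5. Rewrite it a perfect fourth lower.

B5 → F#5
G6 → D6
G#4 → D#4
F3 → C3
C4 → G3
Fb5 → Cb5

F#5 D6 D#4 C3 G3 Cb5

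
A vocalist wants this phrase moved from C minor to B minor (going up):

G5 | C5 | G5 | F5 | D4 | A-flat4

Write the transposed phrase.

C minor to B minor up is a major seventh, so every note moves up by that interval.
G5 → F#6
C5 → B5
G5 → F#6
F5 → E6
D4 → C#5
Ab4 → G5

F#6 B5 F#6 E6 C#5 G5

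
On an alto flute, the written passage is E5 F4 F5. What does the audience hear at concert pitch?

B4 C4 C5

The alto flute sounds a perfect fourth below written, so transpose each written note down a perfect fourth.
E5 becomes B4
F4 becomes C4
F5 becomes C5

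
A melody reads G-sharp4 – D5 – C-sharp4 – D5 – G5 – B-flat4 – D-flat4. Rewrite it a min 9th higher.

A5 Eb6 D5 Eb6 Ab6 Cb6 Ebb5

G#4 gives A5
D5 gives Eb6
C#4 gives D5
D5 gives Eb6
G5 gives Ab6
Bb4 gives Cb6
Db4 gives Ebb5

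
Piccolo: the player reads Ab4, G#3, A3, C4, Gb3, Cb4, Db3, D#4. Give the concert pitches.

Ab5 G#4 A4 C5 Gb4 Cb5 Db4 D#5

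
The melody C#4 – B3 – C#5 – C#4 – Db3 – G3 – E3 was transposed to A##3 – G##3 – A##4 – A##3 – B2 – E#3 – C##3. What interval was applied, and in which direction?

down a diminished third

From C#4 to A##3 is 3 letter names — a third of some quality.
A##3 to C#4 is 2 semitones, which makes it a diminished third; the second version is lower, so the direction is down.
Checking another pair — E3 → C##3 — gives the same interval.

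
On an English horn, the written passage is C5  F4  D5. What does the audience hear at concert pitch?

F4 Bb3 G4

Written C4 on the English horn sounds as F3, a perfect fifth lower; apply that shift to every note.
C5 -> F4
F4 -> Bb3
D5 -> G4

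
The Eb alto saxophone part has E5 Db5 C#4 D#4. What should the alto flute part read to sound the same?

C5 Bbb4 A3 B3

First find concert pitch: the Eb alto saxophone sounds a major sixth below written, so E5 Db5 C#4 D#4 sounds G4 Fb4 E3 F#3.
Then write for alto flute: it sounds a perfect fourth below written, so the part must be a perfect fourth above concert.
G4 → C5
Fb4 → Bbb4
E3 → A3
F#3 → B3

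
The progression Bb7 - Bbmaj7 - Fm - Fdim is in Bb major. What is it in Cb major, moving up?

Cb7 Cbmaj7 Gbm Gbdim

Bb major up to Cb major is a minor second; each chord root moves by that interval while the quality stays the same.
Bb7: root Bb up a minor second → Cb, giving Cb7.
Bbmaj7: root Bb up a minor second → Cb, giving Cbmaj7.
Fm: root F up a minor second → Gb, giving Gbm.
Fdim: root F up a minor second → Gb, giving Gbdim.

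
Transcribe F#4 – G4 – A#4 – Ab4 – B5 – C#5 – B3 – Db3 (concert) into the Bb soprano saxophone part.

The Bb soprano saxophone sounds a major second below written, so the written part must be a major second above concert — transpose each note up.
F#4 → G#4
G4 → A4
A#4 → B#4
Ab4 → Bb4
B5 → C#6
C#5 → D#5
B3 → C#4
Db3 → Eb3

G#4 A4 B#4 Bb4 C#6 D#5 C#4 Eb3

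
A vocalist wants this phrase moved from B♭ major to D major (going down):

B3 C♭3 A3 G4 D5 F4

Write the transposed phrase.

D#3 Eb2 C#3 B3 F#4 A3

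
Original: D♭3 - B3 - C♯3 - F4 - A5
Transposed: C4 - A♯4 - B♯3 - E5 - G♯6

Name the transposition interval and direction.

up a major seventh

Take the first pair: Db3 → C4. D to C spans 7 letter names, so the interval is some kind of seventh.
Db3 to C4 is 11 semitones, which makes it a major seventh; the second version is higher, so the direction is up.
Checking another pair — A5 → G#6 — gives the same interval.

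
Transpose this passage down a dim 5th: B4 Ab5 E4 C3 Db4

B4 to E#4
Ab5 to D5
E4 to A#3
C3 to F#2
Db4 to G3

E#4 D5 A#3 F#2 G3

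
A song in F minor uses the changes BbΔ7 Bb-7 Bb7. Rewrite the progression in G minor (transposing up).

F minor up to G minor is a major second; each chord root moves by that interval while the quality stays the same.
BbΔ7: root Bb up a major second → C, giving CΔ7.
Bb-7: root Bb up a major second → C, giving C-7.
Bb7: root Bb up a major second → C, giving C7.

CΔ7 C-7 C7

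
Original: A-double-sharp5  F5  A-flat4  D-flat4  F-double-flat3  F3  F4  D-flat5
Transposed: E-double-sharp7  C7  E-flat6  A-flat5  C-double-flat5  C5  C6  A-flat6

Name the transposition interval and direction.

From A##5 to E##7 is 12 letter names — a twelfth of some quality.
A##5 to E##7 is 19 semitones, which makes it a perfect twelfth; the second version is higher, so the direction is up.
Checking another pair — Db5 → Ab6 — gives the same interval.

up a perfect twelfth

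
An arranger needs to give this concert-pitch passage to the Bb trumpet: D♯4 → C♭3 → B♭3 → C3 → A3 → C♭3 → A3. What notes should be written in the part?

E#4 Db3 C4 D3 B3 Db3 B3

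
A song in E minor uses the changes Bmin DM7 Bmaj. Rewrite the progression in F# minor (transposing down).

C#min EM7 C#maj

E minor down to F# minor is a minor seventh; each chord root moves by that interval while the quality stays the same.
Bmin: root B down a minor seventh → C#, giving C#min.
DM7: root D down a minor seventh → E, giving EM7.
Bmaj: root B down a minor seventh → C#, giving C#maj.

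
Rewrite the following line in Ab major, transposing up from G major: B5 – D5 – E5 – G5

G major to Ab major up is a minor second, so every note moves up by that interval.
B5 -> C6
D5 -> Eb5
E5 -> F5
G5 -> Ab5

C6 Eb5 F5 Ab5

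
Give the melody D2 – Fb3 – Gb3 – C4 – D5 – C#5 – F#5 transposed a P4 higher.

G2 Bbb3 Cb4 F4 G5 F#5 B5

D2 becomes G2
Fb3 becomes Bbb3
Gb3 becomes Cb4
C4 becomes F4
D5 becomes G5
C#5 becomes F#5
F#5 becomes B5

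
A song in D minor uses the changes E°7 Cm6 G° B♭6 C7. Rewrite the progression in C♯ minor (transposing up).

D#°7 Bm6 F#° A6 B7

D minor up to C♯ minor is a major seventh; each chord root moves by that interval while the quality stays the same.
E°7: root E up a major seventh → D#, giving D#°7.
Cm6: root C up a major seventh → B, giving Bm6.
G°: root G up a major seventh → F#, giving F#°.
B♭6: root B♭ up a major seventh → A, giving A6.
C7: root C up a major seventh → B, giving B7.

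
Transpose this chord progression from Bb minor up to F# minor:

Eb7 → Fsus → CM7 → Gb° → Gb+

B7 C#sus G#M7 D° D+

Bb minor up to F# minor is an augmented fifth; each chord root moves by that interval while the quality stays the same.
Eb7: root Eb up an augmented fifth → B, giving B7.
Fsus: root F up an augmented fifth → C#, giving C#sus.
CM7: root C up an augmented fifth → G#, giving G#M7.
Gb°: root Gb up an augmented fifth → D, giving D°.
Gb+: root Gb up an augmented fifth → D, giving D+.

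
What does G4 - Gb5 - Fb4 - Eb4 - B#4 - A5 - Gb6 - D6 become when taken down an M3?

G4 down a major third is Eb4.
Gb5 down a major third is Ebb5.
Fb4 down a major third is Dbb4.
Eb4 down a major third is Cb4.
B#4: a third down reaches G, and 4 semitones makes it G#4.
A5 down a major third is F5.
A major third down from Gb6 gives Ebb6.
D6 down a major third is Bb5.

Eb4 Ebb5 Dbb4 Cb4 G#4 F5 Ebb6 Bb5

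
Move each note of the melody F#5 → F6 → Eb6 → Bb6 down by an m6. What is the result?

A#4 A5 G5 D6

A minor sixth down from F#5 gives A#4.
A minor sixth down from F6 gives A5.
Eb6 down a minor sixth is G5.
Bb6 down a minor sixth is D6.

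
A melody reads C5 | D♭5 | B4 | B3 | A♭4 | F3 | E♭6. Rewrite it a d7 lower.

D#4 E4 C##4 C##3 B3 G#2 F#5

C5 to D#4
Db5 to E4
B4 to C##4
B3 to C##3
Ab4 to B3
F3 to G#2
Eb6 to F#5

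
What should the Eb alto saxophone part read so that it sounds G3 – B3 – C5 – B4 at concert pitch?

E4 G#4 A5 G#5

Written C4 sounds as Eb3 on the Eb alto saxophone, so concert pitches are written a major sixth up.
G3 -> E4
B3 -> G#4
C5 -> A5
B4 -> G#5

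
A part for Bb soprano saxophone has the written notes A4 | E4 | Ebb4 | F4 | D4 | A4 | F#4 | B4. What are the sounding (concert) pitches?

G4 D4 Dbb4 Eb4 C4 G4 E4 A4

The Bb soprano saxophone sounds a major second below written, so transpose each written note down a major second.
A4 to G4
E4 to D4
Ebb4 to Dbb4
F4 to Eb4
D4 to C4
A4 to G4
F#4 to E4
B4 to A4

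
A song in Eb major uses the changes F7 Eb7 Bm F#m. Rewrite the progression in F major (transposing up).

G7 F7 C#m G#m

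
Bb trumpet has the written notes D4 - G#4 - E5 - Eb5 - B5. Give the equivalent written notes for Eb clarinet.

First find concert pitch: the Bb trumpet sounds a major second below written, so D4 G#4 E5 Eb5 B5 sounds C4 F#4 D5 Db5 A5.
Then write for Eb clarinet: it sounds a minor third above written, so the part must be a minor third below concert.
C4 → A3
F#4 → D#4
D5 → B4
Db5 → Bb4
A5 → F#5

A3 D#4 B4 Bb4 F#5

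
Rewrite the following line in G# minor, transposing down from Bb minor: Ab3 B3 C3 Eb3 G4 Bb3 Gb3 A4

Bb minor to G# minor down is a diminished third, so every note moves down by that interval.
Ab3 → F#3
B3 → G##3
C3 → A#2
Eb3 → C#3
G4 → E#4
Bb3 → G#3
Gb3 → E3
A4 → F##4

F#3 G##3 A#2 C#3 E#4 G#3 E3 F##4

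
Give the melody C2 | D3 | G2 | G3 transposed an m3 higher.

C2 -> Eb2
D3 -> F3
G2 -> Bb2
G3 -> Bb3

Eb2 F3 Bb2 Bb3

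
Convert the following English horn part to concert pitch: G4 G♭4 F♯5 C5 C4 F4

C4 Cb4 B4 F4 F3 Bb3

Written C4 on the English horn sounds as F3, a perfect fifth lower; apply that shift to every note.
G4 to C4
Gb4 to Cb4
F#5 to B4
C5 to F4
C4 to F3
F4 to Bb3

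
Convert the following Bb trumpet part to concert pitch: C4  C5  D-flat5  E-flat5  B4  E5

Bb3 Bb4 Cb5 Db5 A4 D5

The Bb trumpet sounds a major second below written, so transpose each written note down a major second.
C4 becomes Bb3
C5 becomes Bb4
Db5 becomes Cb5
Eb5 becomes Db5
B4 becomes A4
E5 becomes D5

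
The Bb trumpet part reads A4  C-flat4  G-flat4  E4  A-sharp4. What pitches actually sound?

Written C4 on the Bb trumpet sounds as Bb3, a major second lower; apply that shift to every note.
A4 gives G4
Cb4 gives Bbb3
Gb4 gives Fb4
E4 gives D4
A#4 gives G#4

G4 Bbb3 Fb4 D4 G#4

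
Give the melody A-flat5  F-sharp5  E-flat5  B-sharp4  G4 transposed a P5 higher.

Eb6 C#6 Bb5 F##5 D5

Ab5 → Eb6
F#5 → C#6
Eb5 → Bb5
B#4 → F##5
G4 → D5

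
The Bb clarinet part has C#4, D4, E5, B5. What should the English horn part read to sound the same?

F#4 G4 A5 E6

First find concert pitch: the Bb clarinet sounds a major second below written, so C#4 D4 E5 B5 sounds B3 C4 D5 A5.
Then write for English horn: it sounds a perfect fifth below written, so the part must be a perfect fifth above concert.
B3 → F#4
C4 → G4
D5 → A5
A5 → E6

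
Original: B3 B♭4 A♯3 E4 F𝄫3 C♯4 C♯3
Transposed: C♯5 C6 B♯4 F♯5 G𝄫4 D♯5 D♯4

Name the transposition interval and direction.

From B3 to C#5 is 9 letter names — a ninth of some quality.
B3 to C#5 is 14 semitones, which makes it a major ninth; the second version is higher, so the direction is up.
Checking another pair — C#3 → D#4 — gives the same interval.

up a major ninth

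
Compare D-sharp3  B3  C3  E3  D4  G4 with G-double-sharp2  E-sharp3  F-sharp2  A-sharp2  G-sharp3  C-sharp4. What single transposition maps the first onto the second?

From D#3 to G##2 is 5 letter names — a fifth of some quality.
G##2 to D#3 is 6 semitones, which makes it a diminished fifth; the second version is lower, so the direction is down.
Checking another pair — G4 → C#4 — gives the same interval.

down a diminished fifth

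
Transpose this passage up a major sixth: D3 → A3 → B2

D3 -> B3
A3 -> F#4
B2 -> G#3

B3 F#4 G#3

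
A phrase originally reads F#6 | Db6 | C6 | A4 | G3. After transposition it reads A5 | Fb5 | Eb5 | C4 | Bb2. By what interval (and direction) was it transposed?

down a major sixth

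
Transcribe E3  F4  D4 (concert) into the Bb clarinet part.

The Bb clarinet sounds a major second below written, so the written part must be a major second above concert — transpose each note up.
E3 gives F#3
F4 gives G4
D4 gives E4

F#3 G4 E4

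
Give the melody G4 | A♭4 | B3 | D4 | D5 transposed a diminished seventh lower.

G4 to A#3
Ab4 to B3
B3 to C##3
D4 to E#3
D5 to E#4

A#3 B3 C##3 E#3 E#4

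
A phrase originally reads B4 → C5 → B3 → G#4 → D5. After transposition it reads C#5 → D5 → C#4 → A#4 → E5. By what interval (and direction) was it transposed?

up a major second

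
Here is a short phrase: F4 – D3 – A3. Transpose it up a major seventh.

E5 C#4 G#4

A major seventh up from F4 gives E5.
D3: a seventh up reaches C, and 11 semitones makes it C#4.
A major seventh up from A3 gives G#4.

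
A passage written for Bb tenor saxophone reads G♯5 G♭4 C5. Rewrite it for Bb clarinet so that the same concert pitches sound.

First find concert pitch: the Bb tenor saxophone sounds a major ninth below written, so G♯5 G♭4 C5 sounds F#4 Fb3 Bb3.
Then write for Bb clarinet: it sounds a major second below written, so the part must be a major second above concert.
F#4 → G#4
Fb3 → Gb3
Bb3 → C4

G#4 Gb3 C4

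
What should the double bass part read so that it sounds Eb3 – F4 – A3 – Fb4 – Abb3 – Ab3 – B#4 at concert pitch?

Eb4 F5 A4 Fb5 Abb4 Ab4 B#5

Written C4 sounds as C3 on the double bass, so concert pitches are written a perfect octave up.
Eb3 to Eb4
F4 to F5
A3 to A4
Fb4 to Fb5
Abb3 to Abb4
Ab3 to Ab4
B#4 to B#5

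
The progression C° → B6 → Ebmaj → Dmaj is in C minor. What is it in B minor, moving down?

C minor down to B minor is a minor second; each chord root moves by that interval while the quality stays the same.
C°: root C down a minor second → B, giving B°.
B6: root B down a minor second → A#, giving A#6.
Ebmaj: root Eb down a minor second → D, giving Dmaj.
Dmaj: root D down a minor second → C#, giving C#maj.

B° A#6 Dmaj C#maj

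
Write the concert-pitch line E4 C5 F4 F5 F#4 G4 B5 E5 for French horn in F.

B4 G5 C5 C6 C#5 D5 F#6 B5

Written C4 sounds as F3 on the French horn in F, so concert pitches are written a perfect fifth up.
E4 becomes B4
C5 becomes G5
F4 becomes C5
F5 becomes C6
F#4 becomes C#5
G4 becomes D5
B5 becomes F#6
E5 becomes B5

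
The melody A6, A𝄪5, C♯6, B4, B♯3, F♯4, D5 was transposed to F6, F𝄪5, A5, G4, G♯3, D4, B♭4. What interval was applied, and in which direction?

From A6 to F6 is 3 letter names — a third of some quality.
F6 to A6 is 4 semitones, which makes it a major third; the second version is lower, so the direction is down.
Checking another pair — D5 → Bb4 — gives the same interval.

down a major third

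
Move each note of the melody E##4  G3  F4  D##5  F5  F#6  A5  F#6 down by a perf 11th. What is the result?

B##2 D2 C3 A##3 C4 C#5 E4 C#5

E##4 → B##2
G3 → D2
F4 → C3
D##5 → A##3
F5 → C4
F#6 → C#5
A5 → E4
F#6 → C#5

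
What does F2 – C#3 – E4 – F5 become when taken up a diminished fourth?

Bbb2 F3 Ab4 Bbb5

F2 to Bbb2
C#3 to F3
E4 to Ab4
F5 to Bbb5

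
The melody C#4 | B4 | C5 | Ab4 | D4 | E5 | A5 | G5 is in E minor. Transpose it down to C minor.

E minor to C minor down is a major third, so every note moves down by that interval.
C#4 gives A3
B4 gives G4
C5 gives Ab4
Ab4 gives Fb4
D4 gives Bb3
E5 gives C5
A5 gives F5
G5 gives Eb5

A3 G4 Ab4 Fb4 Bb3 C5 F5 Eb5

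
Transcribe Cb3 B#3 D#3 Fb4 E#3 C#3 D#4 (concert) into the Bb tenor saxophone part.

Written C4 sounds as Bb2 on the Bb tenor saxophone, so concert pitches are written a major ninth up.
Cb3 to Db4
B#3 to C##5
D#3 to E#4
Fb4 to Gb5
E#3 to F##4
C#3 to D#4
D#4 to E#5

Db4 C##5 E#4 Gb5 F##4 D#4 E#5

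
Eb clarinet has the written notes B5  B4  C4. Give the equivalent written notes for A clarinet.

First find concert pitch: the Eb clarinet sounds a minor third above written, so B5 B4 C4 sounds D6 D5 Eb4.
Then write for A clarinet: it sounds a minor third below written, so the part must be a minor third above concert.
D6 → F6
D5 → F5
Eb4 → Gb4

F6 F5 Gb4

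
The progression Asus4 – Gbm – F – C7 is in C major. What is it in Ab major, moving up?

Fsus4 Ebbm Db Ab7

C major up to Ab major is a minor sixth; each chord root moves by that interval while the quality stays the same.
Asus4: root A up a minor sixth → F, giving Fsus4.
Gbm: root Gb up a minor sixth → Ebb, giving Ebbm.
F: root F up a minor sixth → Db, giving Db.
C7: root C up a minor sixth → Ab, giving Ab7.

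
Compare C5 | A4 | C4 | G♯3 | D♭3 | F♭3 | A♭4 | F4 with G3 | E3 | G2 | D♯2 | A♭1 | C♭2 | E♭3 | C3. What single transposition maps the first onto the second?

down a perfect eleventh

Take the first pair: C5 → G3. C to G spans 11 letter names, so the interval is some kind of eleventh.
G3 to C5 is 17 semitones, which makes it a perfect eleventh; the second version is lower, so the direction is down.
Checking another pair — F4 → C3 — gives the same interval.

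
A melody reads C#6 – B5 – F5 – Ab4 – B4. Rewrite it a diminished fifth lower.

F##5 E#5 B4 D4 E#4

C#6: a fifth down reaches F, and 6 semitones makes it F##5.
B5 down a diminished fifth is E#5.
F5: a fifth down reaches B, and 6 semitones makes it B4.
Ab4 down a diminished fifth is D4.
B4 down a diminished fifth is E#4.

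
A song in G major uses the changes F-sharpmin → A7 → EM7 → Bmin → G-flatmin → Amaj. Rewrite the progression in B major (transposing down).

G major down to B major is a minor sixth; each chord root moves by that interval while the quality stays the same.
F-sharpmin: root F-sharp down a minor sixth → A#, giving A#min.
A7: root A down a minor sixth → C#, giving C#7.
EM7: root E down a minor sixth → G#, giving G#M7.
Bmin: root B down a minor sixth → D#, giving D#min.
G-flatmin: root G-flat down a minor sixth → Bb, giving Bbmin.
Amaj: root A down a minor sixth → C#, giving C#maj.

A#min C#7 G#M7 D#min Bbmin C#maj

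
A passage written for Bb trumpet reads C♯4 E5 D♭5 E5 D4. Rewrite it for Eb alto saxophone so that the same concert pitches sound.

First find concert pitch: the Bb trumpet sounds a major second below written, so C♯4 E5 D♭5 E5 D4 sounds B3 D5 Cb5 D5 C4.
Then write for Eb alto saxophone: it sounds a major sixth below written, so the part must be a major sixth above concert.
B3 → G#4
D5 → B5
Cb5 → Ab5
D5 → B5
C4 → A4

G#4 B5 Ab5 B5 A4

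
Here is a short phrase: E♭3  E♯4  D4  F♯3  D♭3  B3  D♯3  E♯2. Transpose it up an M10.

G4 G##5 F#5 A#4 F4 D#5 F##4 G##3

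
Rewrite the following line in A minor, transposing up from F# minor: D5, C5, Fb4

F5 Eb5 Abb4

From F# up to A is a minor third; apply that to each pitch.
D5 becomes F5
C5 becomes Eb5
Fb4 becomes Abb4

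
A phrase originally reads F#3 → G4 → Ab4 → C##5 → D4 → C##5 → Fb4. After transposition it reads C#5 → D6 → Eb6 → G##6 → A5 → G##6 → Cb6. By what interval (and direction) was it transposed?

Take the first pair: F#3 → C#5. F to C spans 12 letter names, so the interval is some kind of twelfth.
F#3 to C#5 is 19 semitones, which makes it a perfect twelfth; the second version is higher, so the direction is up.
Checking another pair — Fb4 → Cb6 — gives the same interval.

up a perfect twelfth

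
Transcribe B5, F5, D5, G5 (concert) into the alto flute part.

Written C4 sounds as G3 on the alto flute, so concert pitches are written a perfect fourth up.
B5 gives E6
F5 gives Bb5
D5 gives G5
G5 gives C6

E6 Bb5 G5 C6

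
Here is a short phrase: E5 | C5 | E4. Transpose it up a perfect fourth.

A5 F5 A4

E5: a fourth up reaches A, and 5 semitones makes it A5.
C5: a fourth up reaches F, and 5 semitones makes it F5.
A perfect fourth up from E4 gives A4.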